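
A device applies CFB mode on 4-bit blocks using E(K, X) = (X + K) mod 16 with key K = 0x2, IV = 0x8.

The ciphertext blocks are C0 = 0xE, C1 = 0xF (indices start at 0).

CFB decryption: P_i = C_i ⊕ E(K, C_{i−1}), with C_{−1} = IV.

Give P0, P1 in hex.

P0: E(K, 0x8) = 0xA; 0xE ⊕ 0xA = 0x4.
P1: E(K, 0xE) = 0x0; 0xF ⊕ 0x0 = 0xF.

P0 = 0x4, P1 = 0xF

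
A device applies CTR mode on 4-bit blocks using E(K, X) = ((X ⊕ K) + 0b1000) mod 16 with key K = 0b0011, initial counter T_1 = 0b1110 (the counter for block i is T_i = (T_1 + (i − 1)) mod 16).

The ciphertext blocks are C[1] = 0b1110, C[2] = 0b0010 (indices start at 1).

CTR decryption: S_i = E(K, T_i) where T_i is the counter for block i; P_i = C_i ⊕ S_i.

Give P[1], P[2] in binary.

P[1]: T = 0b1110, S = E(K, T) = 0b0101; 0b1110 ⊕ 0b0101 = 0b1011.
P[2]: T = 0b1111, S = E(K, T) = 0b0100; 0b0010 ⊕ 0b0100 = 0b0110.

P[1] = 0b1011, P[2] = 0b0110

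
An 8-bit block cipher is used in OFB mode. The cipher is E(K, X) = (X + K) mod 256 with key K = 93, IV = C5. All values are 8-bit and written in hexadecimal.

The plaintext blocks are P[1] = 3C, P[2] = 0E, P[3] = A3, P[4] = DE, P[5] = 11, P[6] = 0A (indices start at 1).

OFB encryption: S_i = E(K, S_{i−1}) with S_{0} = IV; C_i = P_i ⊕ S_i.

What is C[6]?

C[1]: S = E(K, C5) = 58; 3C ⊕ 58 = 64.
C[2]: S = E(K, 58) = EB; 0E ⊕ EB = E5.
C[3]: S = E(K, EB) = 7E; A3 ⊕ 7E = DD.
C[4]: S = E(K, 7E) = 11; DE ⊕ 11 = CF.
C[5]: S = E(K, 11) = A4; 11 ⊕ A4 = B5.
C[6]: S = E(K, A4) = 37; 0A ⊕ 37 = 3D.

C[6] = 3D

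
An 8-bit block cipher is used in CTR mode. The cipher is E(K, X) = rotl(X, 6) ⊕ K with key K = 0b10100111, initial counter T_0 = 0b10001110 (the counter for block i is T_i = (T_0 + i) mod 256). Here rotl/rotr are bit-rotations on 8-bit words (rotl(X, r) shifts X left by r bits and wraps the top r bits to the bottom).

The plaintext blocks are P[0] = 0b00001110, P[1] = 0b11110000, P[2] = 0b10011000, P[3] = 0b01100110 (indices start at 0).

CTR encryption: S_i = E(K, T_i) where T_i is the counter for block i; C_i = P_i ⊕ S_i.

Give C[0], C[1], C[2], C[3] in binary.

C[0]: T = 0b10001110, S = E(K, T) = 0b00000100; 0b00001110 ⊕ 0b00000100 = 0b00001010.
C[1]: T = 0b10001111, S = E(K, T) = 0b01000100; 0b11110000 ⊕ 0b01000100 = 0b10110100.
C[2]: T = 0b10010000, S = E(K, T) = 0b10000011; 0b10011000 ⊕ 0b10000011 = 0b00011011.
C[3]: T = 0b10010001, S = E(K, T) = 0b11000011; 0b01100110 ⊕ 0b11000011 = 0b10100101.

C[0] = 0b00001010, C[1] = 0b10110100, C[2] = 0b00011011, C[3] = 0b10100101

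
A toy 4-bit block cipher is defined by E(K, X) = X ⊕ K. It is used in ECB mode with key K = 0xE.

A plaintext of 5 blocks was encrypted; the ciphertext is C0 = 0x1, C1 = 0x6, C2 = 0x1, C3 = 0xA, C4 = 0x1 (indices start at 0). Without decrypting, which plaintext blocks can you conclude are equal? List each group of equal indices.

ECB encrypts each block independently with the same key, so equal ciphertext blocks imply equal plaintext blocks.
C0 = C2 = C4 = 0x1, so P0 = P2 = P4.

P0 = P2 = P4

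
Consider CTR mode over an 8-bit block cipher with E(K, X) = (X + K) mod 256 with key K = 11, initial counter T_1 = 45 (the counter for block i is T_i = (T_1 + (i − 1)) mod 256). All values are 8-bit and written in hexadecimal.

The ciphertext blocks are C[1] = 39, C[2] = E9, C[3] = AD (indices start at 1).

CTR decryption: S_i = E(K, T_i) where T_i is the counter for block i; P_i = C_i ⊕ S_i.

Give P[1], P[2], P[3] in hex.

P[1] = 6F, P[2] = BE, P[3] = F5

P[1]: T = 45, S = E(K, T) = 56; 39 ⊕ 56 = 6F.
P[2]: T = 46, S = E(K, T) = 57; E9 ⊕ 57 = BE.
P[3]: T = 47, S = E(K, T) = 58; AD ⊕ 58 = F5.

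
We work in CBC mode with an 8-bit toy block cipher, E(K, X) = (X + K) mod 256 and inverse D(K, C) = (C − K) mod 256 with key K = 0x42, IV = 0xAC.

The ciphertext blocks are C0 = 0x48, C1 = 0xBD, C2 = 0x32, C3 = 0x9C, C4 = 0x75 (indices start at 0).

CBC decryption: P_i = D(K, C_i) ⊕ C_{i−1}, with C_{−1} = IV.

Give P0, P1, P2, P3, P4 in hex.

P0 = 0xAA, P1 = 0x33, P2 = 0x4D, P3 = 0x68, P4 = 0xAF

P0: D(K, 0x48) = 0x06; 0x06 ⊕ 0xAC = 0xAA.
P1: D(K, 0xBD) = 0x7B; 0x7B ⊕ 0x48 = 0x33.
P2: D(K, 0x32) = 0xF0; 0xF0 ⊕ 0xBD = 0x4D.
P3: D(K, 0x9C) = 0x5A; 0x5A ⊕ 0x32 = 0x68.
P4: D(K, 0x75) = 0x33; 0x33 ⊕ 0x9C = 0xAF.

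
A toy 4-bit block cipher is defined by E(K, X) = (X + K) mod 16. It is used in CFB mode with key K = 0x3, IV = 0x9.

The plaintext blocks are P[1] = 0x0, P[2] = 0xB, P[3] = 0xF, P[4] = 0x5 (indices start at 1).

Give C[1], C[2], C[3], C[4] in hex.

C[1] = 0xC, C[2] = 0x4, C[3] = 0x8, C[4] = 0xE

CFB encryption: C_i = P_i ⊕ E(K, C_{i−1}), with C_{0} = IV.
C[1]: E(K, 0x9) = 0xC; 0x0 ⊕ 0xC = 0xC.
C[2]: E(K, 0xC) = 0xF; 0xB ⊕ 0xF = 0x4.
C[3]: E(K, 0x4) = 0x7; 0xF ⊕ 0x7 = 0x8.
C[4]: E(K, 0x8) = 0xB; 0x5 ⊕ 0xB = 0xE.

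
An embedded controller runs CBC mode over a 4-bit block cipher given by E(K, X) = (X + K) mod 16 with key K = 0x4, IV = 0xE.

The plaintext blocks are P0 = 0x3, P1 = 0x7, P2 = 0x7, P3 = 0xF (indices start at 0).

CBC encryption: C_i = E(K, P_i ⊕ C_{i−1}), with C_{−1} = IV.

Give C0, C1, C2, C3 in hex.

C0 = 0x1, C1 = 0xA, C2 = 0x1, C3 = 0x2

C0: P0 ⊕ 0xE = 0xD; E(K, 0xD) = 0x1.
C1: P1 ⊕ 0x1 = 0x6; E(K, 0x6) = 0xA.
C2: P2 ⊕ 0xA = 0xD; E(K, 0xD) = 0x1.
C3: P3 ⊕ 0x1 = 0xE; E(K, 0xE) = 0x2.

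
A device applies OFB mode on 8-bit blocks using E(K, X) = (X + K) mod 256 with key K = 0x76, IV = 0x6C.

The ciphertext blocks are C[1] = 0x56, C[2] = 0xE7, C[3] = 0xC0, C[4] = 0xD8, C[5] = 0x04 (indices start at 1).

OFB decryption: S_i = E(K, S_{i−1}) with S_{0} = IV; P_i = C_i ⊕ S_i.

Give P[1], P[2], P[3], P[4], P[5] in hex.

P[1] = 0xB4, P[2] = 0xBF, P[3] = 0x0E, P[4] = 0x9C, P[5] = 0xBE

P[1]: S = E(K, 0x6C) = 0xE2; 0x56 ⊕ 0xE2 = 0xB4.
P[2]: S = E(K, 0xE2) = 0x58; 0xE7 ⊕ 0x58 = 0xBF.
P[3]: S = E(K, 0x58) = 0xCE; 0xC0 ⊕ 0xCE = 0x0E.
P[4]: S = E(K, 0xCE) = 0x44; 0xD8 ⊕ 0x44 = 0x9C.
P[5]: S = E(K, 0x44) = 0xBA; 0x04 ⊕ 0xBA = 0xBE.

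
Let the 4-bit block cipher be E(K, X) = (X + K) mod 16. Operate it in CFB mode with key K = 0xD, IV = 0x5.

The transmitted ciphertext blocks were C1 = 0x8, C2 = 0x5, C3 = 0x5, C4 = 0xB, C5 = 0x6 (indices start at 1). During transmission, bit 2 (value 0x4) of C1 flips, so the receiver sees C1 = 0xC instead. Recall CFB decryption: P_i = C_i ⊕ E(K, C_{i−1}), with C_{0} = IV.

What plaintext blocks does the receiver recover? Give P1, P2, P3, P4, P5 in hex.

Only C1 changed, to 0xC. In CFB, a change in C_i flips the same bit in P_i and garbles P_{i+1}. Decrypting the received ciphertext:
P1: E(K, 0x5) = 0x2; 0xC ⊕ 0x2 = 0xE.
P2: E(K, 0xC) = 0x9; 0x5 ⊕ 0x9 = 0xC.
P3: E(K, 0x5) = 0x2; 0x5 ⊕ 0x2 = 0x7.
P4: E(K, 0x5) = 0x2; 0xB ⊕ 0x2 = 0x9.
P5: E(K, 0xB) = 0x8; 0x6 ⊕ 0x8 = 0xE.
Blocks that differ from the original plaintext: P1, P2.

P1 = 0xE, P2 = 0xC, P3 = 0x7, P4 = 0x9, P5 = 0xE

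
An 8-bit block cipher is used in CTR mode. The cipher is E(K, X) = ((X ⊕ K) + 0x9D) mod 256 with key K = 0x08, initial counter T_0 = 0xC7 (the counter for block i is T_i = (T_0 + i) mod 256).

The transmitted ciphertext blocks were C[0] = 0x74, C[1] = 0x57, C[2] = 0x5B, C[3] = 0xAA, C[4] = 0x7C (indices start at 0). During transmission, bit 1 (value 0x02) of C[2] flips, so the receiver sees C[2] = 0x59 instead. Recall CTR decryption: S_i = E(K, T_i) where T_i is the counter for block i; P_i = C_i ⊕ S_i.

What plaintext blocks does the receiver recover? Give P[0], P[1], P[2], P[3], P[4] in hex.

P[0] = 0x18, P[1] = 0x0A, P[2] = 0x07, P[3] = 0xF5, P[4] = 0x1C

Only C[2] changed, to 0x59. In CTR, a change in C_i flips the same bit in P_i only; the keystream is unaffected. Decrypting the received ciphertext:
P[0]: T = 0xC7, S = E(K, T) = 0x6C; 0x74 ⊕ 0x6C = 0x18.
P[1]: T = 0xC8, S = E(K, T) = 0x5D; 0x57 ⊕ 0x5D = 0x0A.
P[2]: T = 0xC9, S = E(K, T) = 0x5E; 0x59 ⊕ 0x5E = 0x07.
P[3]: T = 0xCA, S = E(K, T) = 0x5F; 0xAA ⊕ 0x5F = 0xF5.
P[4]: T = 0xCB, S = E(K, T) = 0x60; 0x7C ⊕ 0x60 = 0x1C.
Blocks that differ from the original plaintext: P[2].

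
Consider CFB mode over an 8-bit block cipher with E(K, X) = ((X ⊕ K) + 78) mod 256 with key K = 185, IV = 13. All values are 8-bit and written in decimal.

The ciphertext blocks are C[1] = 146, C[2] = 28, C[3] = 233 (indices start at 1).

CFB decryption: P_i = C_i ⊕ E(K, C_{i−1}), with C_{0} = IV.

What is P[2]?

P[2] = 101

P[2]: E(K, 146) = 121; 28 ⊕ 121 = 101.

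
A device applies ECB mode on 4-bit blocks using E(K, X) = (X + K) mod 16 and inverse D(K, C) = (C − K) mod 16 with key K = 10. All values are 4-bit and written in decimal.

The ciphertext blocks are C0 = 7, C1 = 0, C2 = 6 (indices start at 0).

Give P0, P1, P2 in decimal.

P0 = 13, P1 = 6, P2 = 12

ECB decryption: P_i = D(K, C_i).
P0: D(K, 7) = 13.
P1: D(K, 0) = 6.
P2: D(K, 6) = 12.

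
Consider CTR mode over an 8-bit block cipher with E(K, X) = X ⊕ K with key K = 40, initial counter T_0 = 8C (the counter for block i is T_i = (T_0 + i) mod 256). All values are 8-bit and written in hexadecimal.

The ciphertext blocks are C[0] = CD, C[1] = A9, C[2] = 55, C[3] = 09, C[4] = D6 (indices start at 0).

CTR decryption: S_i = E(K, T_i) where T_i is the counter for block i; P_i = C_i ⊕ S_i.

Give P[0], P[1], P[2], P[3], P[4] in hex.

P[0]: T = 8C, S = E(K, T) = CC; CD ⊕ CC = 01.
P[1]: T = 8D, S = E(K, T) = CD; A9 ⊕ CD = 64.
P[2]: T = 8E, S = E(K, T) = CE; 55 ⊕ CE = 9B.
P[3]: T = 8F, S = E(K, T) = CF; 09 ⊕ CF = C6.
P[4]: T = 90, S = E(K, T) = D0; D6 ⊕ D0 = 06.

P[0] = 01, P[1] = 64, P[2] = 9B, P[3] = C6, P[4] = 06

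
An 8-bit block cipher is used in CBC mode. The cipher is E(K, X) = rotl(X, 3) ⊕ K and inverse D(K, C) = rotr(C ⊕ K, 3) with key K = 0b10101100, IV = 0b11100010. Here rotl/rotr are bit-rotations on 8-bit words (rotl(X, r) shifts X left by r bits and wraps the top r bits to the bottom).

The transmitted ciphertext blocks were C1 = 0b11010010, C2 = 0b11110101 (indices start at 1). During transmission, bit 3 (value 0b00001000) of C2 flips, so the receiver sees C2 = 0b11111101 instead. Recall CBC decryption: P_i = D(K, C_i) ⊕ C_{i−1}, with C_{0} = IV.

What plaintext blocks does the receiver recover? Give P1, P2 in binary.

P1 = 0b00101101, P2 = 0b11111000

Only C2 changed, to 0b11111101. In CBC, a change in C_i garbles P_i and flips the same bit in P_{i+1}. Decrypting the received ciphertext:
P1: D(K, 0b11010010) = 0b11001111; 0b11001111 ⊕ 0b11100010 = 0b00101101.
P2: D(K, 0b11111101) = 0b00101010; 0b00101010 ⊕ 0b11010010 = 0b11111000.
Blocks that differ from the original plaintext: P2.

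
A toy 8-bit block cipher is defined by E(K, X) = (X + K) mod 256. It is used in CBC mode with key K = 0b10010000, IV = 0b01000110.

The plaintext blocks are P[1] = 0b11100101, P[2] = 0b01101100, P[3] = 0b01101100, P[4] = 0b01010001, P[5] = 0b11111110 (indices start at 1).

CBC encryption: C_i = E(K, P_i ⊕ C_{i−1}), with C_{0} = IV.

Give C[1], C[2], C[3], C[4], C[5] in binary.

C[1]: P[1] ⊕ 0b01000110 = 0b10100011; E(K, 0b10100011) = 0b00110011.
C[2]: P[2] ⊕ 0b00110011 = 0b01011111; E(K, 0b01011111) = 0b11101111.
C[3]: P[3] ⊕ 0b11101111 = 0b10000011; E(K, 0b10000011) = 0b00010011.
C[4]: P[4] ⊕ 0b00010011 = 0b01000010; E(K, 0b01000010) = 0b11010010.
C[5]: P[5] ⊕ 0b11010010 = 0b00101100; E(K, 0b00101100) = 0b10111100.

C[1] = 0b00110011, C[2] = 0b11101111, C[3] = 0b00010011, C[4] = 0b11010010, C[5] = 0b10111100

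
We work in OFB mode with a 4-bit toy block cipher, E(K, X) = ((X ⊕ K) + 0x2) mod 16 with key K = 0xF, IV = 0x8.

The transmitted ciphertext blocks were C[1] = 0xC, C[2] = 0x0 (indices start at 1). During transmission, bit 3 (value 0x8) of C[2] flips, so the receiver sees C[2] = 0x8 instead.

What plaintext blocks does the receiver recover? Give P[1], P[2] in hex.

OFB decryption: S_i = E(K, S_{i−1}) with S_{0} = IV; P_i = C_i ⊕ S_i.
Only C[2] changed, to 0x8. In OFB, a change in C_i flips the same bit in P_i only; the keystream is unaffected. Decrypting the received ciphertext:
P[1]: S = E(K, 0x8) = 0x9; 0xC ⊕ 0x9 = 0x5.
P[2]: S = E(K, 0x9) = 0x8; 0x8 ⊕ 0x8 = 0x0.
Blocks that differ from the original plaintext: P[2].

P[1] = 0x5, P[2] = 0x0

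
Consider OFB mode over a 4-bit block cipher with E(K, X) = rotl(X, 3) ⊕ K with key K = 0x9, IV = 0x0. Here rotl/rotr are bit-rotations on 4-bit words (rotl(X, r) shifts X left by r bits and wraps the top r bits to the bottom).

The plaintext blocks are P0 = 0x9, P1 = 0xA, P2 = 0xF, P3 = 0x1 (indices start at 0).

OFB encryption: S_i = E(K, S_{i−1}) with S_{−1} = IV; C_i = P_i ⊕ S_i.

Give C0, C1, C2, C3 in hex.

C0 = 0x0, C1 = 0xF, C2 = 0xC, C3 = 0x1

C0: S = E(K, 0x0) = 0x9; 0x9 ⊕ 0x9 = 0x0.
C1: S = E(K, 0x9) = 0x5; 0xA ⊕ 0x5 = 0xF.
C2: S = E(K, 0x5) = 0x3; 0xF ⊕ 0x3 = 0xC.
C3: S = E(K, 0x3) = 0x0; 0x1 ⊕ 0x0 = 0x1.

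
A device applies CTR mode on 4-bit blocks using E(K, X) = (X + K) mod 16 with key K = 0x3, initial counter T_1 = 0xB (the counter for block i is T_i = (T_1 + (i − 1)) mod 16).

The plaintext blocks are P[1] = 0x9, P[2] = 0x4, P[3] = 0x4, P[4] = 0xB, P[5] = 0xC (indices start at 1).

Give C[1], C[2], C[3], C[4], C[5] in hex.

CTR encryption: S_i = E(K, T_i) where T_i is the counter for block i; C_i = P_i ⊕ S_i.
C[1]: T = 0xB, S = E(K, T) = 0xE; 0x9 ⊕ 0xE = 0x7.
C[2]: T = 0xC, S = E(K, T) = 0xF; 0x4 ⊕ 0xF = 0xB.
C[3]: T = 0xD, S = E(K, T) = 0x0; 0x4 ⊕ 0x0 = 0x4.
C[4]: T = 0xE, S = E(K, T) = 0x1; 0xB ⊕ 0x1 = 0xA.
C[5]: T = 0xF, S = E(K, T) = 0x2; 0xC ⊕ 0x2 = 0xE.

C[1] = 0x7, C[2] = 0xB, C[3] = 0x4, C[4] = 0xA, C[5] = 0xE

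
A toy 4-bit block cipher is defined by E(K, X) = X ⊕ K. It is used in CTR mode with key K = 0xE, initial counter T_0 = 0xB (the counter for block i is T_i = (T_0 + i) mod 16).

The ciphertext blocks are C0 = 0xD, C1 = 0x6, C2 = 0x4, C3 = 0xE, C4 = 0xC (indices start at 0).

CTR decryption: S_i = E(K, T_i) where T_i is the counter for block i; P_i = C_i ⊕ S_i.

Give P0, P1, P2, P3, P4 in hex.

P0: T = 0xB, S = E(K, T) = 0x5; 0xD ⊕ 0x5 = 0x8.
P1: T = 0xC, S = E(K, T) = 0x2; 0x6 ⊕ 0x2 = 0x4.
P2: T = 0xD, S = E(K, T) = 0x3; 0x4 ⊕ 0x3 = 0x7.
P3: T = 0xE, S = E(K, T) = 0x0; 0xE ⊕ 0x0 = 0xE.
P4: T = 0xF, S = E(K, T) = 0x1; 0xC ⊕ 0x1 = 0xD.

P0 = 0x8, P1 = 0x4, P2 = 0x7, P3 = 0xE, P4 = 0xD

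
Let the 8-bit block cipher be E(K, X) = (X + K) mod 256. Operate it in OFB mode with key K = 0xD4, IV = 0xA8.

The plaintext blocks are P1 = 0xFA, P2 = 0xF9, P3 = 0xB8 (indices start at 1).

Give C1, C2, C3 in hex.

OFB encryption: S_i = E(K, S_{i−1}) with S_{0} = IV; C_i = P_i ⊕ S_i.
C1: S = E(K, 0xA8) = 0x7C; 0xFA ⊕ 0x7C = 0x86.
C2: S = E(K, 0x7C) = 0x50; 0xF9 ⊕ 0x50 = 0xA9.
C3: S = E(K, 0x50) = 0x24; 0xB8 ⊕ 0x24 = 0x9C.

C1 = 0x86, C2 = 0xA9, C3 = 0x9C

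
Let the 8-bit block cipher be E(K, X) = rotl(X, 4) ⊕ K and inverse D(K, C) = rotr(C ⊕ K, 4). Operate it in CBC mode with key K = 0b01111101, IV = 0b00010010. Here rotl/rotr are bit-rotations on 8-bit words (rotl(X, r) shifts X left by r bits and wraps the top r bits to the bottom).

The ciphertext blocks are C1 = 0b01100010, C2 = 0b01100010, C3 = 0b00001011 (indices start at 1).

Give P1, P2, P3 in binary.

P1 = 0b11100011, P2 = 0b10010011, P3 = 0b00000101

CBC decryption: P_i = D(K, C_i) ⊕ C_{i−1}, with C_{0} = IV.
P1: D(K, 0b01100010) = 0b11110001; 0b11110001 ⊕ 0b00010010 = 0b11100011.
P2: D(K, 0b01100010) = 0b11110001; 0b11110001 ⊕ 0b01100010 = 0b10010011.
P3: D(K, 0b00001011) = 0b01100111; 0b01100111 ⊕ 0b01100010 = 0b00000101.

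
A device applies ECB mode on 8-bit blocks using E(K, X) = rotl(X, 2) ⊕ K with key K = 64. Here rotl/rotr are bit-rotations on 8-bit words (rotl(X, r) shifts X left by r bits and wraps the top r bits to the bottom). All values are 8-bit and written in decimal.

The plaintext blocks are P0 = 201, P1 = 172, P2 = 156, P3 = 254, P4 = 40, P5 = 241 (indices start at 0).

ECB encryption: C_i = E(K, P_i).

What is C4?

C4 = 224

C4: E(K, 40) = 224.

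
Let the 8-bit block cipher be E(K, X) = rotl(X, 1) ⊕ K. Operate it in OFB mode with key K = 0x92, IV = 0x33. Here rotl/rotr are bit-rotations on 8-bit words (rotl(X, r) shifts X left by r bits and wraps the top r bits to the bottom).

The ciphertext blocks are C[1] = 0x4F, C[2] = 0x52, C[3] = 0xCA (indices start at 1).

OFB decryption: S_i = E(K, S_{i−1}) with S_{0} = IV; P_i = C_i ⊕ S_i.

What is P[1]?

P[1] = 0xBB

P[1]: S = E(K, 0x33) = 0xF4; 0x4F ⊕ 0xF4 = 0xBB.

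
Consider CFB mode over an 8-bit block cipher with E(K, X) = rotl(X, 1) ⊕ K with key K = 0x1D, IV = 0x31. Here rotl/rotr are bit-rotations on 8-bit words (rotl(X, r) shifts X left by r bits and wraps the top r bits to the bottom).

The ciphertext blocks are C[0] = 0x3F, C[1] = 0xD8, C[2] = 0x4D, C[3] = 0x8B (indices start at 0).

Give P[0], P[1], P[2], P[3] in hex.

CFB decryption: P_i = C_i ⊕ E(K, C_{i−1}), with C_{−1} = IV.
P[0]: E(K, 0x31) = 0x7F; 0x3F ⊕ 0x7F = 0x40.
P[1]: E(K, 0x3F) = 0x63; 0xD8 ⊕ 0x63 = 0xBB.
P[2]: E(K, 0xD8) = 0xAC; 0x4D ⊕ 0xAC = 0xE1.
P[3]: E(K, 0x4D) = 0x87; 0x8B ⊕ 0x87 = 0x0C.

P[0] = 0x40, P[1] = 0xBB, P[2] = 0xE1, P[3] = 0x0C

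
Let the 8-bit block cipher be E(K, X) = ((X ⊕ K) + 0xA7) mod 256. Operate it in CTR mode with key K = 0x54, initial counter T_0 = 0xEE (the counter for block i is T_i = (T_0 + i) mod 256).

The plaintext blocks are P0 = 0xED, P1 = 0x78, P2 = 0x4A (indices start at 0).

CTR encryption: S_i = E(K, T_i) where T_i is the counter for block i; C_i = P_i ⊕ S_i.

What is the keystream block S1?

0x62

C0: T = 0xEE, S = E(K, T) = 0x61; 0xED ⊕ 0x61 = 0x8C.
C1: T = 0xEF, S = E(K, T) = 0x62; 0x78 ⊕ 0x62 = 0x1A.
So S1 = 0x62.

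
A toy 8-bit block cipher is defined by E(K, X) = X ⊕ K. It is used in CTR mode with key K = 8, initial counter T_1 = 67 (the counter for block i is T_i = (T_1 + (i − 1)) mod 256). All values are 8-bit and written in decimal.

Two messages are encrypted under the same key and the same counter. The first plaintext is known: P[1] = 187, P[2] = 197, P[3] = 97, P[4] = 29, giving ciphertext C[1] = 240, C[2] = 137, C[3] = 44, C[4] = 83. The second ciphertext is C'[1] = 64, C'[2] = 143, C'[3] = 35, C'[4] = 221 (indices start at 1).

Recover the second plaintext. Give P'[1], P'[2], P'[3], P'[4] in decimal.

P'[1] = 11, P'[2] = 195, P'[3] = 110, P'[4] = 147

In CTR with a reused counter, both messages share the same keystream S_i, so C_i ⊕ C'_i = P_i ⊕ P'_i and thus P'_i = P_i ⊕ C_i ⊕ C'_i.
P'[1]: 187 ⊕ 240 ⊕ 64 = 11.
P'[2]: 197 ⊕ 137 ⊕ 143 = 195.
P'[3]: 97 ⊕ 44 ⊕ 35 = 110.
P'[4]: 29 ⊕ 83 ⊕ 221 = 147.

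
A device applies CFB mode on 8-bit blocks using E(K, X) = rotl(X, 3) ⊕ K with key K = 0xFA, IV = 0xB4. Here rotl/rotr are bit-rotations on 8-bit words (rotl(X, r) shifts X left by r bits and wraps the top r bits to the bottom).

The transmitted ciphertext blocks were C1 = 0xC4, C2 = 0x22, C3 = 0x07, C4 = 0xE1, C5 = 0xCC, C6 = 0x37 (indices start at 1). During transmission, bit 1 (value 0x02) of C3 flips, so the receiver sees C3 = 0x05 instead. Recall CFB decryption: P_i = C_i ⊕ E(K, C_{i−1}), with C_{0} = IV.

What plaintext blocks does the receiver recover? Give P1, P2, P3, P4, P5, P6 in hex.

P1 = 0x9B, P2 = 0xFE, P3 = 0xEE, P4 = 0x33, P5 = 0x39, P6 = 0xAB

Only C3 changed, to 0x05. In CFB, a change in C_i flips the same bit in P_i and garbles P_{i+1}. Decrypting the received ciphertext:
P1: E(K, 0xB4) = 0x5F; 0xC4 ⊕ 0x5F = 0x9B.
P2: E(K, 0xC4) = 0xDC; 0x22 ⊕ 0xDC = 0xFE.
P3: E(K, 0x22) = 0xEB; 0x05 ⊕ 0xEB = 0xEE.
P4: E(K, 0x05) = 0xD2; 0xE1 ⊕ 0xD2 = 0x33.
P5: E(K, 0xE1) = 0xF5; 0xCC ⊕ 0xF5 = 0x39.
P6: E(K, 0xCC) = 0x9C; 0x37 ⊕ 0x9C = 0xAB.
Blocks that differ from the original plaintext: P3, P4.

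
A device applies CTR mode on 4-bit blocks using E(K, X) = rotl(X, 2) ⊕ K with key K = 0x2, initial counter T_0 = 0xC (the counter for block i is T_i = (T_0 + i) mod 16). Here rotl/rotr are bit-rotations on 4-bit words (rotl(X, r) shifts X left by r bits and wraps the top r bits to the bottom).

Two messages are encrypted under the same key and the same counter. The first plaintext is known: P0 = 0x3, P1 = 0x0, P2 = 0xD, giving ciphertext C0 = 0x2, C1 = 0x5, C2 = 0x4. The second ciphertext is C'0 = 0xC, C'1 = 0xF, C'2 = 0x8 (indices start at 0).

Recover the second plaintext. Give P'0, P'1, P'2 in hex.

P'0 = 0xD, P'1 = 0xA, P'2 = 0x1

In CTR with a reused counter, both messages share the same keystream S_i, so C_i ⊕ C'_i = P_i ⊕ P'_i and thus P'_i = P_i ⊕ C_i ⊕ C'_i.
P'0: 0x3 ⊕ 0x2 ⊕ 0xC = 0xD.
P'1: 0x0 ⊕ 0x5 ⊕ 0xF = 0xA.
P'2: 0xD ⊕ 0x4 ⊕ 0x8 = 0x1.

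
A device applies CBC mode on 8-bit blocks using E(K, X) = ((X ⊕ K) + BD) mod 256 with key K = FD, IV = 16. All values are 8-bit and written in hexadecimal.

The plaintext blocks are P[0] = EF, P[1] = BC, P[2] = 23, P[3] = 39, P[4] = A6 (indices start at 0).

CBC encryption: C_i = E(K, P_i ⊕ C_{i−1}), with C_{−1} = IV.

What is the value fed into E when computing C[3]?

99

C[0]: P[0] ⊕ 16 = F9; E(K, F9) = C1.
C[1]: P[1] ⊕ C1 = 7D; E(K, 7D) = 3D.
C[2]: P[2] ⊕ 3D = 1E; E(K, 1E) = A0.
C[3]: P[3] ⊕ A0 = 99; E(K, 99) = 21.
So the input to E for block [3] is 99.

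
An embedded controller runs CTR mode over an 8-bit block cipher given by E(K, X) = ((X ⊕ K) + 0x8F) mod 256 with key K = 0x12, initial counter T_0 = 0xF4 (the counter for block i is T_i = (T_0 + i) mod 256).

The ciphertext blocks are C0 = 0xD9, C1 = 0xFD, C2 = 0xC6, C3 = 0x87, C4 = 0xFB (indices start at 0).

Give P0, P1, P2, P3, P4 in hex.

CTR decryption: S_i = E(K, T_i) where T_i is the counter for block i; P_i = C_i ⊕ S_i.
P0: T = 0xF4, S = E(K, T) = 0x75; 0xD9 ⊕ 0x75 = 0xAC.
P1: T = 0xF5, S = E(K, T) = 0x76; 0xFD ⊕ 0x76 = 0x8B.
P2: T = 0xF6, S = E(K, T) = 0x73; 0xC6 ⊕ 0x73 = 0xB5.
P3: T = 0xF7, S = E(K, T) = 0x74; 0x87 ⊕ 0x74 = 0xF3.
P4: T = 0xF8, S = E(K, T) = 0x79; 0xFB ⊕ 0x79 = 0x82.

P0 = 0xAC, P1 = 0x8B, P2 = 0xB5, P3 = 0xF3, P4 = 0x82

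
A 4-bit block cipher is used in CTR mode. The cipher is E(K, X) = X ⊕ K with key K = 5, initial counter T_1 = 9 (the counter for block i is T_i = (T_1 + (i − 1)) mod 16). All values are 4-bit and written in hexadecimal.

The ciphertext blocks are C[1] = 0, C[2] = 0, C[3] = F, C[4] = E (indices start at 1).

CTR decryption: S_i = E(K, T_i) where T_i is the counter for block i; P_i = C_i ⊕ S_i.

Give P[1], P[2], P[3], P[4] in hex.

P[1] = C, P[2] = F, P[3] = 1, P[4] = 7

P[1]: T = 9, S = E(K, T) = C; 0 ⊕ C = C.
P[2]: T = A, S = E(K, T) = F; 0 ⊕ F = F.
P[3]: T = B, S = E(K, T) = E; F ⊕ E = 1.
P[4]: T = C, S = E(K, T) = 9; E ⊕ 9 = 7.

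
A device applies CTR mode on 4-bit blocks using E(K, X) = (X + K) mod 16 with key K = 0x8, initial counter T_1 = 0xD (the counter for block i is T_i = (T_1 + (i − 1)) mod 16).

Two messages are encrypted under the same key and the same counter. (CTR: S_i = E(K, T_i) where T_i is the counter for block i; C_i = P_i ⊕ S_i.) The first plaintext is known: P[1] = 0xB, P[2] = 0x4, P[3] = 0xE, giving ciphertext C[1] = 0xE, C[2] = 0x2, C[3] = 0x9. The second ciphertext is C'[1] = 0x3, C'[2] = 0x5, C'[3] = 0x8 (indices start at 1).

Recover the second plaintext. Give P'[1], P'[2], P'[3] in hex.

In CTR with a reused counter, both messages share the same keystream S_i, so C_i ⊕ C'_i = P_i ⊕ P'_i and thus P'_i = P_i ⊕ C_i ⊕ C'_i.
P'[1]: 0xB ⊕ 0xE ⊕ 0x3 = 0x6.
P'[2]: 0x4 ⊕ 0x2 ⊕ 0x5 = 0x3.
P'[3]: 0xE ⊕ 0x9 ⊕ 0x8 = 0xF.

P'[1] = 0x6, P'[2] = 0x3, P'[3] = 0xF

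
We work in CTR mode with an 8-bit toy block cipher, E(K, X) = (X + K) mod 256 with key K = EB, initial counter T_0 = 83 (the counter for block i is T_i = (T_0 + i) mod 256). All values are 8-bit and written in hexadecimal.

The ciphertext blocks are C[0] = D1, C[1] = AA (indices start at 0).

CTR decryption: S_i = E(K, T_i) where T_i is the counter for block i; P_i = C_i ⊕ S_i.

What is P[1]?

P[1]: T = 84, S = E(K, T) = 6F; AA ⊕ 6F = C5.

P[1] = C5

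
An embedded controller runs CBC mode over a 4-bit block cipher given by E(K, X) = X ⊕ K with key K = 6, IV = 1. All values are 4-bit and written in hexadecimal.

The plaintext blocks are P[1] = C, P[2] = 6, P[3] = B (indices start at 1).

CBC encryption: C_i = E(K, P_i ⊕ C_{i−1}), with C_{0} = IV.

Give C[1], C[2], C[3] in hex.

C[1]: P[1] ⊕ 1 = D; E(K, D) = B.
C[2]: P[2] ⊕ B = D; E(K, D) = B.
C[3]: P[3] ⊕ B = 0; E(K, 0) = 6.

C[1] = B, C[2] = B, C[3] = 6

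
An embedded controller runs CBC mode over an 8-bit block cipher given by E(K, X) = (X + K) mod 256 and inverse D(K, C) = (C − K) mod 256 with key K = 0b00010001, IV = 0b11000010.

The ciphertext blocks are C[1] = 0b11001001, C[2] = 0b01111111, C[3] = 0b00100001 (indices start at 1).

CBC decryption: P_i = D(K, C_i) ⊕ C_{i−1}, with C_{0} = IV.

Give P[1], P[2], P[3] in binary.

P[1]: D(K, 0b11001001) = 0b10111000; 0b10111000 ⊕ 0b11000010 = 0b01111010.
P[2]: D(K, 0b01111111) = 0b01101110; 0b01101110 ⊕ 0b11001001 = 0b10100111.
P[3]: D(K, 0b00100001) = 0b00010000; 0b00010000 ⊕ 0b01111111 = 0b01101111.

P[1] = 0b01111010, P[2] = 0b10100111, P[3] = 0b01101111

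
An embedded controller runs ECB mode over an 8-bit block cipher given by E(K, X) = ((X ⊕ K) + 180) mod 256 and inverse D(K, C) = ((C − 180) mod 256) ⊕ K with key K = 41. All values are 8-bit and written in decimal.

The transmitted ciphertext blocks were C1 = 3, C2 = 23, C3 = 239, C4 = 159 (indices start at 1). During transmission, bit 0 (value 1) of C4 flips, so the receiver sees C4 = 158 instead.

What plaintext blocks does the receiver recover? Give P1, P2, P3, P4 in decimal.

ECB decryption: P_i = D(K, C_i).
Only C4 changed, to 158. In ECB, a change in C_i affects only P_i. Decrypting the received ciphertext:
P1: D(K, 3) = 102.
P2: D(K, 23) = 74.
P3: D(K, 239) = 18.
P4: D(K, 158) = 195.
Blocks that differ from the original plaintext: P4.

P1 = 102, P2 = 74, P3 = 18, P4 = 195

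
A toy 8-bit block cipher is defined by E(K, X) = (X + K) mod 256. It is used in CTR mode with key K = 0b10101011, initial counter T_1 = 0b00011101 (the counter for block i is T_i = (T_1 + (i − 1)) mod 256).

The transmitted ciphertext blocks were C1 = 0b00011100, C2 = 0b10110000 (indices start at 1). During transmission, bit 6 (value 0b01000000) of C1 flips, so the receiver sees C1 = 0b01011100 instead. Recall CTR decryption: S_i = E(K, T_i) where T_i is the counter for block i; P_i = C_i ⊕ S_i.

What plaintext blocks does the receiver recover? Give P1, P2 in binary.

Only C1 changed, to 0b01011100. In CTR, a change in C_i flips the same bit in P_i only; the keystream is unaffected. Decrypting the received ciphertext:
P1: T = 0b00011101, S = E(K, T) = 0b11001000; 0b01011100 ⊕ 0b11001000 = 0b10010100.
P2: T = 0b00011110, S = E(K, T) = 0b11001001; 0b10110000 ⊕ 0b11001001 = 0b01111001.
Blocks that differ from the original plaintext: P1.

P1 = 0b10010100, P2 = 0b01111001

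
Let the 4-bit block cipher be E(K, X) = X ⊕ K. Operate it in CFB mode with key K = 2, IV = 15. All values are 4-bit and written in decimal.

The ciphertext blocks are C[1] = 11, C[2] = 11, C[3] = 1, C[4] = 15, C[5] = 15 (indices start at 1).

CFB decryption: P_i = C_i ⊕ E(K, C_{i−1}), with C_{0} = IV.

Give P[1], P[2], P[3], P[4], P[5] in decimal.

P[1] = 6, P[2] = 2, P[3] = 8, P[4] = 12, P[5] = 2

P[1]: E(K, 15) = 13; 11 ⊕ 13 = 6.
P[2]: E(K, 11) = 9; 11 ⊕ 9 = 2.
P[3]: E(K, 11) = 9; 1 ⊕ 9 = 8.
P[4]: E(K, 1) = 3; 15 ⊕ 3 = 12.
P[5]: E(K, 15) = 13; 15 ⊕ 13 = 2.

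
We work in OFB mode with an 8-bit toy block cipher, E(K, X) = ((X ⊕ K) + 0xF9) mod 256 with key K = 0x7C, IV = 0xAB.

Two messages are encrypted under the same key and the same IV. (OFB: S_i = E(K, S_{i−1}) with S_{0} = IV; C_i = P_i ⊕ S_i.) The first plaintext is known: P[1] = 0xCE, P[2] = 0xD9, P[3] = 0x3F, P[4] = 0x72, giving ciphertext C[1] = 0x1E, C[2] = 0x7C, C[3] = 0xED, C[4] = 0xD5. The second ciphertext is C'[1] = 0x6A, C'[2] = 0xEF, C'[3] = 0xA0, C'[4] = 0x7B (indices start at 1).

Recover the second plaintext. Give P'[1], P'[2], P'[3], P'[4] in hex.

P'[1] = 0xBA, P'[2] = 0x4A, P'[3] = 0x72, P'[4] = 0xDC

In OFB with a reused IV, both messages share the same keystream S_i, so C_i ⊕ C'_i = P_i ⊕ P'_i and thus P'_i = P_i ⊕ C_i ⊕ C'_i.
P'[1]: 0xCE ⊕ 0x1E ⊕ 0x6A = 0xBA.
P'[2]: 0xD9 ⊕ 0x7C ⊕ 0xEF = 0x4A.
P'[3]: 0x3F ⊕ 0xED ⊕ 0xA0 = 0x72.
P'[4]: 0x72 ⊕ 0xD5 ⊕ 0x7B = 0xDC.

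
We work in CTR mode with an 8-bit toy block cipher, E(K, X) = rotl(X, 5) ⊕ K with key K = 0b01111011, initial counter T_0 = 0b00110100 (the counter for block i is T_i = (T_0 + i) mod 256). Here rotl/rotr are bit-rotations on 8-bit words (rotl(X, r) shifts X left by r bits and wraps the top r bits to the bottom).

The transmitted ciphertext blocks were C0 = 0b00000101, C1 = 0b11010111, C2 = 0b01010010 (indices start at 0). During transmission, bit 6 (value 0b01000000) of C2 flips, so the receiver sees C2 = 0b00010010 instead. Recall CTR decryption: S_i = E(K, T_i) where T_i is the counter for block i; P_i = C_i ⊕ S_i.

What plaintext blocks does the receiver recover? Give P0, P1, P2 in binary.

Only C2 changed, to 0b00010010. In CTR, a change in C_i flips the same bit in P_i only; the keystream is unaffected. Decrypting the received ciphertext:
P0: T = 0b00110100, S = E(K, T) = 0b11111101; 0b00000101 ⊕ 0b11111101 = 0b11111000.
P1: T = 0b00110101, S = E(K, T) = 0b11011101; 0b11010111 ⊕ 0b11011101 = 0b00001010.
P2: T = 0b00110110, S = E(K, T) = 0b10111101; 0b00010010 ⊕ 0b10111101 = 0b10101111.
Blocks that differ from the original plaintext: P2.

P0 = 0b11111000, P1 = 0b00001010, P2 = 0b10101111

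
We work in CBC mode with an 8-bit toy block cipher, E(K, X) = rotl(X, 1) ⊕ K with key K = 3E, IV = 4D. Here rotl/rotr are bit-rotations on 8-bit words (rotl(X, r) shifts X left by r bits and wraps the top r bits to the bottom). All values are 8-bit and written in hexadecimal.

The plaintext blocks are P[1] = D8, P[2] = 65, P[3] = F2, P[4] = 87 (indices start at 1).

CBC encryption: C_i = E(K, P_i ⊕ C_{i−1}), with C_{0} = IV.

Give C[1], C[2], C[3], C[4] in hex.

C[1]: P[1] ⊕ 4D = 95; E(K, 95) = 15.
C[2]: P[2] ⊕ 15 = 70; E(K, 70) = DE.
C[3]: P[3] ⊕ DE = 2C; E(K, 2C) = 66.
C[4]: P[4] ⊕ 66 = E1; E(K, E1) = FD.

C[1] = 15, C[2] = DE, C[3] = 66, C[4] = FD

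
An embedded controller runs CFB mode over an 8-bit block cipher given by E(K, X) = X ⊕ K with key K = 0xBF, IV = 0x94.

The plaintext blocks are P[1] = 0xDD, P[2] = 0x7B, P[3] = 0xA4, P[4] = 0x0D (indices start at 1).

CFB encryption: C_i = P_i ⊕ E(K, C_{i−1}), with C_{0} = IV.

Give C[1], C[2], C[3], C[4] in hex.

C[1] = 0xF6, C[2] = 0x32, C[3] = 0x29, C[4] = 0x9B

C[1]: E(K, 0x94) = 0x2B; 0xDD ⊕ 0x2B = 0xF6.
C[2]: E(K, 0xF6) = 0x49; 0x7B ⊕ 0x49 = 0x32.
C[3]: E(K, 0x32) = 0x8D; 0xA4 ⊕ 0x8D = 0x29.
C[4]: E(K, 0x29) = 0x96; 0x0D ⊕ 0x96 = 0x9B.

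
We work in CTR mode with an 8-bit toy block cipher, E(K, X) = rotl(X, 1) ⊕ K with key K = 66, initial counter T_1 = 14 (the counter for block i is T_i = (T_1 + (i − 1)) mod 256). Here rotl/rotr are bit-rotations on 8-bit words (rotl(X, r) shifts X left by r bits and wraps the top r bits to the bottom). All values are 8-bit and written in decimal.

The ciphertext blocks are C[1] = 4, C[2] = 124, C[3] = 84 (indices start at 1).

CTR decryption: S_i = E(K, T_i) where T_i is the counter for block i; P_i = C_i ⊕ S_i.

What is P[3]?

P[3] = 54

P[3]: T = 16, S = E(K, T) = 98; 84 ⊕ 98 = 54.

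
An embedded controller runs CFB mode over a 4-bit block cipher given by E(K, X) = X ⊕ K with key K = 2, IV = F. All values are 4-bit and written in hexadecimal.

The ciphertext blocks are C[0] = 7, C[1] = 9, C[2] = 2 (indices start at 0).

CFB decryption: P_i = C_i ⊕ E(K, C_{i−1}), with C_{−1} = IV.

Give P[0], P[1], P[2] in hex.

P[0] = A, P[1] = C, P[2] = 9

P[0]: E(K, F) = D; 7 ⊕ D = A.
P[1]: E(K, 7) = 5; 9 ⊕ 5 = C.
P[2]: E(K, 9) = B; 2 ⊕ B = 9.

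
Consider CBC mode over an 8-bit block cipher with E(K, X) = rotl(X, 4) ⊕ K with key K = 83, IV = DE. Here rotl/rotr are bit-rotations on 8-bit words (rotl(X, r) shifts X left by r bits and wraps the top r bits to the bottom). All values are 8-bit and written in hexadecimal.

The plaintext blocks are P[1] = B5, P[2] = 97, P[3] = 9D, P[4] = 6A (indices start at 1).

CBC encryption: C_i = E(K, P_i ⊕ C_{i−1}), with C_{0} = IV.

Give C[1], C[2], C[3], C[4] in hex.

C[1] = 35, C[2] = A9, C[3] = C0, C[4] = 29

C[1]: P[1] ⊕ DE = 6B; E(K, 6B) = 35.
C[2]: P[2] ⊕ 35 = A2; E(K, A2) = A9.
C[3]: P[3] ⊕ A9 = 34; E(K, 34) = C0.
C[4]: P[4] ⊕ C0 = AA; E(K, AA) = 29.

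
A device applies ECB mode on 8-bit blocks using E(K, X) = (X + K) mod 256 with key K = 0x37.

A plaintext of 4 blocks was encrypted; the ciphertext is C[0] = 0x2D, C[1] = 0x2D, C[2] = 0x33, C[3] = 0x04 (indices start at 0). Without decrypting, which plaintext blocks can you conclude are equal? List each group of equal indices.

P[0] = P[1]

ECB encrypts each block independently with the same key, so equal ciphertext blocks imply equal plaintext blocks.
C[0] = C[1] = 0x2D, so P[0] = P[1].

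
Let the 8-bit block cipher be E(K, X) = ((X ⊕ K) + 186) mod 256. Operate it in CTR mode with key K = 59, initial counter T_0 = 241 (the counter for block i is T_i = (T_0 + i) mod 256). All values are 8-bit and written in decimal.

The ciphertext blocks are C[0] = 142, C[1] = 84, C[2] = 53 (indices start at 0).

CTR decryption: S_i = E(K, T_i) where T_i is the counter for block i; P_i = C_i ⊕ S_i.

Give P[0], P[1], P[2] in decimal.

P[0]: T = 241, S = E(K, T) = 132; 142 ⊕ 132 = 10.
P[1]: T = 242, S = E(K, T) = 131; 84 ⊕ 131 = 215.
P[2]: T = 243, S = E(K, T) = 130; 53 ⊕ 130 = 183.

P[0] = 10, P[1] = 215, P[2] = 183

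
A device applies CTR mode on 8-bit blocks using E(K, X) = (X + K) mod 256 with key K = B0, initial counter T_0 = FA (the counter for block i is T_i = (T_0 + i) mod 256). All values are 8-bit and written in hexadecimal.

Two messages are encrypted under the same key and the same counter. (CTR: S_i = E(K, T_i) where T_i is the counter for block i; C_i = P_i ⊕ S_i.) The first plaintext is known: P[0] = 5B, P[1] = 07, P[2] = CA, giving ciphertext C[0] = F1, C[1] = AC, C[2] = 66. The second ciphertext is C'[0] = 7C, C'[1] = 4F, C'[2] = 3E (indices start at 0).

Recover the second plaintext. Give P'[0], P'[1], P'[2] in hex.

P'[0] = D6, P'[1] = E4, P'[2] = 92

In CTR with a reused counter, both messages share the same keystream S_i, so C_i ⊕ C'_i = P_i ⊕ P'_i and thus P'_i = P_i ⊕ C_i ⊕ C'_i.
P'[0]: 5B ⊕ F1 ⊕ 7C = D6.
P'[1]: 07 ⊕ AC ⊕ 4F = E4.
P'[2]: CA ⊕ 66 ⊕ 3E = 92.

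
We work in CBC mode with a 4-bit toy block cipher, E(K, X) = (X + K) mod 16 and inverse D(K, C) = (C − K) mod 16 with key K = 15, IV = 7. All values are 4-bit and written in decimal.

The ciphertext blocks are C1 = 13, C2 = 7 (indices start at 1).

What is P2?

P2 = 5

CBC decryption: P_i = D(K, C_i) ⊕ C_{i−1}, with C_{0} = IV.
P2: D(K, 7) = 8; 8 ⊕ 13 = 5.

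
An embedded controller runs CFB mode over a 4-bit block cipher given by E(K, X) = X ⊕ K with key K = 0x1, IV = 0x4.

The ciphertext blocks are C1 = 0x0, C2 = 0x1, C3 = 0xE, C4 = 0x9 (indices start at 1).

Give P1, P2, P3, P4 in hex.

P1 = 0x5, P2 = 0x0, P3 = 0xE, P4 = 0x6

CFB decryption: P_i = C_i ⊕ E(K, C_{i−1}), with C_{0} = IV.
P1: E(K, 0x4) = 0x5; 0x0 ⊕ 0x5 = 0x5.
P2: E(K, 0x0) = 0x1; 0x1 ⊕ 0x1 = 0x0.
P3: E(K, 0x1) = 0x0; 0xE ⊕ 0x0 = 0xE.
P4: E(K, 0xE) = 0xF; 0x9 ⊕ 0xF = 0x6.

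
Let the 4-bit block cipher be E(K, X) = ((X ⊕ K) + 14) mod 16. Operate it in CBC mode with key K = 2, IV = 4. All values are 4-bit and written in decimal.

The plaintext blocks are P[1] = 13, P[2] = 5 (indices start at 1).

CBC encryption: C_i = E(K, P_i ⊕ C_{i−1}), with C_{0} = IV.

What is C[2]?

C[2] = 12

C[1]: P[1] ⊕ 4 = 9; E(K, 9) = 9.
C[2]: P[2] ⊕ 9 = 12; E(K, 12) = 12.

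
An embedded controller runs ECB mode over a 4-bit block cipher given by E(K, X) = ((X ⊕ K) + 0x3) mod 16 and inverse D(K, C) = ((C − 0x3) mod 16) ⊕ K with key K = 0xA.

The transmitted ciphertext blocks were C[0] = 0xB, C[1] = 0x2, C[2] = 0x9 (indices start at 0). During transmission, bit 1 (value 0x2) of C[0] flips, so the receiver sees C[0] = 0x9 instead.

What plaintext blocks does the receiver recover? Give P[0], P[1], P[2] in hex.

P[0] = 0xC, P[1] = 0x5, P[2] = 0xC

ECB decryption: P_i = D(K, C_i).
Only C[0] changed, to 0x9. In ECB, a change in C_i affects only P_i. Decrypting the received ciphertext:
P[0]: D(K, 0x9) = 0xC.
P[1]: D(K, 0x2) = 0x5.
P[2]: D(K, 0x9) = 0xC.
Blocks that differ from the original plaintext: P[0].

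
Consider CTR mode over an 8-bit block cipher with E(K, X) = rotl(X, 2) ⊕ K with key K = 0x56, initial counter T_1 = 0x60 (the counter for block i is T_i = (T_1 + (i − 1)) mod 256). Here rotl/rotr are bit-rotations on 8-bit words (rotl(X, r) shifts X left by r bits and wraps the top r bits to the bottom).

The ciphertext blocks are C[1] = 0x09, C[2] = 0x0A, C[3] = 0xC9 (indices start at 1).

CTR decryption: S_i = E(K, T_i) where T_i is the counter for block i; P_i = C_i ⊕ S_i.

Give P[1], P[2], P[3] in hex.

P[1] = 0xDE, P[2] = 0xD9, P[3] = 0x16

P[1]: T = 0x60, S = E(K, T) = 0xD7; 0x09 ⊕ 0xD7 = 0xDE.
P[2]: T = 0x61, S = E(K, T) = 0xD3; 0x0A ⊕ 0xD3 = 0xD9.
P[3]: T = 0x62, S = E(K, T) = 0xDF; 0xC9 ⊕ 0xDF = 0x16.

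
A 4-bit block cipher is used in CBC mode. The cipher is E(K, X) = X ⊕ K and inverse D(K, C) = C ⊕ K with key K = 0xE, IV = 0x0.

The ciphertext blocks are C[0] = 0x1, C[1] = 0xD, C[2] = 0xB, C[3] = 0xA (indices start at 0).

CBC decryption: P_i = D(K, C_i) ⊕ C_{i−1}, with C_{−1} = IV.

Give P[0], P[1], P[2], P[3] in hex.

P[0]: D(K, 0x1) = 0xF; 0xF ⊕ 0x0 = 0xF.
P[1]: D(K, 0xD) = 0x3; 0x3 ⊕ 0x1 = 0x2.
P[2]: D(K, 0xB) = 0x5; 0x5 ⊕ 0xD = 0x8.
P[3]: D(K, 0xA) = 0x4; 0x4 ⊕ 0xB = 0xF.

P[0] = 0xF, P[1] = 0x2, P[2] = 0x8, P[3] = 0xF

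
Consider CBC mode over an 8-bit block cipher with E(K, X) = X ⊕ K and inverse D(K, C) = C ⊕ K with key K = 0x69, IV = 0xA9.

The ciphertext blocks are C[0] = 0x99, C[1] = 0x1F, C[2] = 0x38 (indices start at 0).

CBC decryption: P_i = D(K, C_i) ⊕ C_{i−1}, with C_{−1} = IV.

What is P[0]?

P[0] = 0x59

P[0]: D(K, 0x99) = 0xF0; 0xF0 ⊕ 0xA9 = 0x59.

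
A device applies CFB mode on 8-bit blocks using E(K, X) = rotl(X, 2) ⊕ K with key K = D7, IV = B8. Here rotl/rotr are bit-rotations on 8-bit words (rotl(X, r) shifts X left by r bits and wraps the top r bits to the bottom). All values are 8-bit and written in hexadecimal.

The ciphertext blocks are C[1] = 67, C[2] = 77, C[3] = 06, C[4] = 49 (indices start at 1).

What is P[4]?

CFB decryption: P_i = C_i ⊕ E(K, C_{i−1}), with C_{0} = IV.
P[4]: E(K, 06) = CF; 49 ⊕ CF = 86.

P[4] = 86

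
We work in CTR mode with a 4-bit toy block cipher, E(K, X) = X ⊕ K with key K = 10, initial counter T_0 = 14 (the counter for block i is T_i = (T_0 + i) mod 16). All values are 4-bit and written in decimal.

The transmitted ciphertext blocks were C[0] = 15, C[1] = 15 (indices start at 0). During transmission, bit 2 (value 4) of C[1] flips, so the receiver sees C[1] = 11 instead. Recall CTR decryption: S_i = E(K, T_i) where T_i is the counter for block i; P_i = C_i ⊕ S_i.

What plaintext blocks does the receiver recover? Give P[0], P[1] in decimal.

Only C[1] changed, to 11. In CTR, a change in C_i flips the same bit in P_i only; the keystream is unaffected. Decrypting the received ciphertext:
P[0]: T = 14, S = E(K, T) = 4; 15 ⊕ 4 = 11.
P[1]: T = 15, S = E(K, T) = 5; 11 ⊕ 5 = 14.
Blocks that differ from the original plaintext: P[1].

P[0] = 11, P[1] = 14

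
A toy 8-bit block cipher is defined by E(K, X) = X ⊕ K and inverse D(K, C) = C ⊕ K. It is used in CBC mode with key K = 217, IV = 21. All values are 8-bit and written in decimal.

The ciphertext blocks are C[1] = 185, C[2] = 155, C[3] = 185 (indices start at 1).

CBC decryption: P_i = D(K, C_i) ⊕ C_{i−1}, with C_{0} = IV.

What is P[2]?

P[2]: D(K, 155) = 66; 66 ⊕ 185 = 251.

P[2] = 251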